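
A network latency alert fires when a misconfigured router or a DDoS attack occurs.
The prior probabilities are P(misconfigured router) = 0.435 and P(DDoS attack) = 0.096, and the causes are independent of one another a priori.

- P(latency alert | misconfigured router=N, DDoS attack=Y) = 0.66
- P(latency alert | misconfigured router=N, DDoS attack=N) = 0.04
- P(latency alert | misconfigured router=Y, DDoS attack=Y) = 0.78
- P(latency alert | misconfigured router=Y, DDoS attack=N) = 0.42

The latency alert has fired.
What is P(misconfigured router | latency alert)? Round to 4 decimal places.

P(latency alert) = 0.04*0.565*0.904 + 0.66*0.565*0.096 + 0.42*0.435*0.904 + 0.78*0.435*0.096 = 0.020430 + 0.035798 + 0.165161 + 0.032573 = 0.253962
Of this, 0.197734 comes from 0.165161 + 0.032573 (the misconfigured router=true cases).
P(misconfigured router | latency alert) = 0.197734 / 0.253962 ≈ 0.7786

P(misconfigured router | latency alert) ≈ 0.7786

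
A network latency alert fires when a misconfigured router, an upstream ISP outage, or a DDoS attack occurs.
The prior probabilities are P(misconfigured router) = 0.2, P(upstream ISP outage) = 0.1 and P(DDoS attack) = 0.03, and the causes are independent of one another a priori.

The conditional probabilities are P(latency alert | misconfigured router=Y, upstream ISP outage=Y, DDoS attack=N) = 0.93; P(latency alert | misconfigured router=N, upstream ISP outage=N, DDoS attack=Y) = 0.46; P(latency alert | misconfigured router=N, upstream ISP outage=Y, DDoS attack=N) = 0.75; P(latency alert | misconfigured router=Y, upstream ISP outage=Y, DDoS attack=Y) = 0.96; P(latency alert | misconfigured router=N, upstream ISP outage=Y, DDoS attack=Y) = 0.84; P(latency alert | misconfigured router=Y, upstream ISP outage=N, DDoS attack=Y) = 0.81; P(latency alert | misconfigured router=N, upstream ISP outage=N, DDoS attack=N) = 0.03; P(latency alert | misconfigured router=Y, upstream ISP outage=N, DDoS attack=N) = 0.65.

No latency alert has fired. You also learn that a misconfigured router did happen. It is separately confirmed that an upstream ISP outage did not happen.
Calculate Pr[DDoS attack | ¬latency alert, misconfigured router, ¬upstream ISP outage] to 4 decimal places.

Pr[DDoS attack | ¬latency alert, misconfigured router, ¬upstream ISP outage] ≈ 0.0165

Weight on DDoS attack=true, given the evidence: 0.19*0.03 = 0.005700
The normalizing constant is 0.35*0.97 + 0.19*0.03 = 0.345200
Posterior = 0.005700 / 0.345200 ≈ 0.0165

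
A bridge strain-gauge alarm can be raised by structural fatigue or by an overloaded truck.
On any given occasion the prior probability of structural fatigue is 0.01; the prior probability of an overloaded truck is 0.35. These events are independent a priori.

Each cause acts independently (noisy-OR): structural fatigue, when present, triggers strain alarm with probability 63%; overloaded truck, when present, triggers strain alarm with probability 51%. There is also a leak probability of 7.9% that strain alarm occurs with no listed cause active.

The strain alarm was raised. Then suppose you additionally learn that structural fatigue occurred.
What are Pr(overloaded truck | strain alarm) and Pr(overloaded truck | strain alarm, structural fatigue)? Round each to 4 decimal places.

Under noisy-OR, P(strain alarm | causes) = 1 − (1−0.079)·∏(1−qᵢ) over the active causes.
P(strain alarm) = 0.079×0.99×0.65 + 0.54871×0.99×0.35 + 0.65923×0.01×0.65 + 0.833023×0.01×0.35 = 0.050836 + 0.190128 + 0.004285 + 0.002916 = 0.248165
Restricting to configurations with overloaded truck present: 0.190128 + 0.002916 = 0.193044.
P(overloaded truck | strain alarm) = 0.193044 / 0.248165 ≈ 0.7779

Now condition on the additional information:
Enumerate both values of overloaded truck and weight by the priors:
  P(strain alarm | structural fatigue) = 0.65923*0.65 + 0.833023*0.35
        = 0.428499 + 0.291558 = 0.720057
Configurations with overloaded truck contribute 0.291558, so
  P(overloaded truck | strain alarm, structural fatigue) = 0.291558 / 0.720057 ≈ 0.4049
Conditioning on structural fatigue lowers the posterior on overloaded truck: the classic explaining-away effect in a common-effect structure.

Pr(overloaded truck | strain alarm) ≈ 0.7779; Pr(overloaded truck | strain alarm, structural fatigue) ≈ 0.4049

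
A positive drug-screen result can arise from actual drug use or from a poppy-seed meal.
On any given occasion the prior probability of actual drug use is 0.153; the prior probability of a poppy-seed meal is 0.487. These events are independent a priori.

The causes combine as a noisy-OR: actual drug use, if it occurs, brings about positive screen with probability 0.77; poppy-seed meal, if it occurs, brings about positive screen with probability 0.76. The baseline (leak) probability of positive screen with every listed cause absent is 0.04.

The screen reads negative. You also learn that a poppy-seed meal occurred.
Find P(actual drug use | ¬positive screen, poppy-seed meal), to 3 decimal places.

Under noisy-OR, P(positive screen | causes) = 1 − (1−0.04)·∏(1−qᵢ) over the active causes.
Sum P(¬positive screen|·) weighted by the priors over both values of actual drug use:
  P(¬positive screen | poppy-seed meal) = 0.2304·0.847 + 0.052992·0.153
        = 0.195149 + 0.008108 = 0.203257
The terms with actual drug use present sum to 0.008108, so
  P(actual drug use | ¬positive screen, poppy-seed meal) = 0.008108 / 0.203257 ≈ 0.040

P(actual drug use | ¬positive screen, poppy-seed meal) ≈ 0.040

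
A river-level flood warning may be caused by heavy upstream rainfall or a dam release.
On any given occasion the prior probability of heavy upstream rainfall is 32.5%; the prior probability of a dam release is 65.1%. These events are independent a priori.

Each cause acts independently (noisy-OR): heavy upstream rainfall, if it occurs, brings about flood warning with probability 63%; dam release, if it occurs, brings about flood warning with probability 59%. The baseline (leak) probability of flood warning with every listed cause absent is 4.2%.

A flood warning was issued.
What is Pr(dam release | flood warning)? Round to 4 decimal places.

Pr(dam release | flood warning) ≈ 0.8434

Under noisy-OR, P(flood warning | causes) = 1 − (1−0.042)·∏(1−qᵢ) over the active causes.
Weight on dam release=true, given the evidence: 0.266828 + 0.180827 = 0.447655
The normalizing constant is 0.042·0.675·0.349 + 0.60722·0.675·0.651 + 0.64554·0.325·0.349 + 0.854671·0.325·0.651 = 0.530769
P(dam release | flood warning) = 0.447655/0.530769 ≈ 0.8434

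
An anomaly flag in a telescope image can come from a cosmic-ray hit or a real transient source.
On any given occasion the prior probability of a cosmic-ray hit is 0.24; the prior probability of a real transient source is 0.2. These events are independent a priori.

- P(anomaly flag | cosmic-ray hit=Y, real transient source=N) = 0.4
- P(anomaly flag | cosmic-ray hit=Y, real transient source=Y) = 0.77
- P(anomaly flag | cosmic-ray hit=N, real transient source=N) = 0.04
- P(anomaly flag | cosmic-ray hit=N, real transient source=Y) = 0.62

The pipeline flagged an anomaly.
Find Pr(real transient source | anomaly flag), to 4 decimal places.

Enumerate the 4 (cosmic-ray hit, real transient source) configurations and weight by the priors:
  P(anomaly flag) = 0.04·0.76·0.8 + 0.62·0.76·0.2 + 0.4·0.24·0.8 + 0.77·0.24·0.2
        = 0.024320 + 0.094240 + 0.076800 + 0.036960 = 0.232320
The terms with real transient source present sum to 0.131200, so
  P(real transient source | anomaly flag) = 0.131200 / 0.232320 ≈ 0.5647

Pr(real transient source | anomaly flag) ≈ 0.5647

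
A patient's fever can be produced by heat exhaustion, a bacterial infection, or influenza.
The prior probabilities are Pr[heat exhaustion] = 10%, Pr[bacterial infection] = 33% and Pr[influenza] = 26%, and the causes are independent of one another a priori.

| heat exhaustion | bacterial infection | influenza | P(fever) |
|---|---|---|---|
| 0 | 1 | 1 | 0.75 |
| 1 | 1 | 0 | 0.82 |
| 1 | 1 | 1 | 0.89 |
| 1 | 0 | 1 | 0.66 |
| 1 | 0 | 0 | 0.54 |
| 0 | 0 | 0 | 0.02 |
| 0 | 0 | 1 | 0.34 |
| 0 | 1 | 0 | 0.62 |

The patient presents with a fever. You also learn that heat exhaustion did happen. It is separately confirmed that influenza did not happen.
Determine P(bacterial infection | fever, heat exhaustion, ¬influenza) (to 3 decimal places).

P(fever | heat exhaustion, ¬influenza) = 0.54*0.67 + 0.82*0.33 = 0.361800 + 0.270600 = 0.632400
Restricting to configurations with bacterial infection present: 0.82*0.33 = 0.270600.
P(bacterial infection | fever, heat exhaustion, ¬influenza) = 0.270600 / 0.632400 ≈ 0.428

P(bacterial infection | fever, heat exhaustion, ¬influenza) ≈ 0.428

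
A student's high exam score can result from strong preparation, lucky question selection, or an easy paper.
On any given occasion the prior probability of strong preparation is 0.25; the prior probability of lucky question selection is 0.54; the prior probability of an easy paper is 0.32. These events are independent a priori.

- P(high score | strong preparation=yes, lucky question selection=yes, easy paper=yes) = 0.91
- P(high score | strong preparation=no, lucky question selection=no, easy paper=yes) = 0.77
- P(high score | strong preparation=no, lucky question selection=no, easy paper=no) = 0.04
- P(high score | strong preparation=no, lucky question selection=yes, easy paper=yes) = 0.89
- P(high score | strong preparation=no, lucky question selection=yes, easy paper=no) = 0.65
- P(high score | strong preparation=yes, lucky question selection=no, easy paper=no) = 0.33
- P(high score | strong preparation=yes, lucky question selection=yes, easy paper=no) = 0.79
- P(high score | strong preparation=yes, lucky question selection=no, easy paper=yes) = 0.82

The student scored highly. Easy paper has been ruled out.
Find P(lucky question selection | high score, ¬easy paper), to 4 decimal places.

P(high score | ¬easy paper) = 0.04·0.75·0.46 + 0.65·0.75·0.54 + 0.33·0.25·0.46 + 0.79·0.25·0.54 = 0.013800 + 0.263250 + 0.037950 + 0.106650 = 0.421650
Of this, 0.369900 comes from 0.263250 + 0.106650 (the lucky question selection=true cases).
P(lucky question selection | high score, ¬easy paper) = 0.369900 / 0.421650 ≈ 0.8773

P(lucky question selection | high score, ¬easy paper) ≈ 0.8773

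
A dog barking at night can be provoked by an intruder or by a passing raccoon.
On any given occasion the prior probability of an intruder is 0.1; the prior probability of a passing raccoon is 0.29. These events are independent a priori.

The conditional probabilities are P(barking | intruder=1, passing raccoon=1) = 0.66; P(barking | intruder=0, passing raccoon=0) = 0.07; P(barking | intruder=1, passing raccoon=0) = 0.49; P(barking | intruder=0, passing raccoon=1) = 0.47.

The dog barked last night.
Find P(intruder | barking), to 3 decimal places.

P(intruder | barking) ≈ 0.244

By total probability over the 4 (intruder, passing raccoon) configurations:
  P(barking) = 0.07·0.9·0.71 + 0.47·0.9·0.29 + 0.49·0.1·0.71 + 0.66·0.1·0.29
        = 0.044730 + 0.122670 + 0.034790 + 0.019140 = 0.221330
Configurations with intruder contribute 0.053930, so
  P(intruder | barking) = 0.053930 / 0.221330 ≈ 0.244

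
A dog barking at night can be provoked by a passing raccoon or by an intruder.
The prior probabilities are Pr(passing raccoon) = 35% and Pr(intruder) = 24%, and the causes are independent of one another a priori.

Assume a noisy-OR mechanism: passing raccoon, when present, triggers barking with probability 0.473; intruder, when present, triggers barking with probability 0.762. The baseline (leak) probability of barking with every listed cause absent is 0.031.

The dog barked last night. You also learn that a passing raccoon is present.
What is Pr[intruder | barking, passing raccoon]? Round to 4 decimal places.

Pr[intruder | barking, passing raccoon] ≈ 0.3618

Under noisy-OR, P(barking | causes) = 1 − (1−0.031)·∏(1−qᵢ) over the active causes.
For the numerator, keep only intruder=true terms: 0.878462·0.24 = 0.210831
Denominator P(barking | passing raccoon): 0.489337·0.76 + 0.878462·0.24 = 0.582727
Posterior = 0.210831 / 0.582727 ≈ 0.3618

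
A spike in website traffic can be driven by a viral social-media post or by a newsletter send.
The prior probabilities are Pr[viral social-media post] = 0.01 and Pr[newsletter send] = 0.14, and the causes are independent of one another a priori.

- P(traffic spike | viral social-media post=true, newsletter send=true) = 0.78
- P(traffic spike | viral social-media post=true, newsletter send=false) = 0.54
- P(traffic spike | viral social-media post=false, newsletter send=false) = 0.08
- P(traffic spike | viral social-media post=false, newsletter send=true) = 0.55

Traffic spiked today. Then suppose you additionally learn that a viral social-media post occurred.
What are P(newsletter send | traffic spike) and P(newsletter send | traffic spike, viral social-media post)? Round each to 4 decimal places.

P(newsletter send | traffic spike) ≈ 0.5152; P(newsletter send | traffic spike, viral social-media post) ≈ 0.1904

Sum P(traffic spike|·) weighted by the priors over the 4 (viral social-media post, newsletter send) configurations:
  P(traffic spike) = 0.08*0.99*0.86 + 0.55*0.99*0.14 + 0.54*0.01*0.86 + 0.78*0.01*0.14
        = 0.068112 + 0.076230 + 0.004644 + 0.001092 = 0.150078
Configurations with newsletter send contribute 0.077322, so
  P(newsletter send | traffic spike) = 0.077322 / 0.150078 ≈ 0.5152

Now condition on the additional information:
For the numerator, keep only newsletter send=true terms: 0.78×0.14 = 0.109200
Normalizer over all consistent configurations: 0.54×0.86 + 0.78×0.14 = 0.573600
Posterior = 0.109200 / 0.573600 ≈ 0.1904
The drop from 0.5152 to 0.1904 is the explaining-away (discounting) effect.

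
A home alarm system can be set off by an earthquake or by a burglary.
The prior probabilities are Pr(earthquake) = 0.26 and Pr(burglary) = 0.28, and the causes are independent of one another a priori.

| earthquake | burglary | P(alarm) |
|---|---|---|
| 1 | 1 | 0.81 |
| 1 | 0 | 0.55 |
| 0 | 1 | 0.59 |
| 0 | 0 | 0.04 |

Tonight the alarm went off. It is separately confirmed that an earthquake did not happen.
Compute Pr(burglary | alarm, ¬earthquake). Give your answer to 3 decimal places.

For the numerator, keep only burglary=true terms: 0.59·0.28 = 0.165200
Denominator P(alarm | ¬earthquake): 0.04·0.72 + 0.59·0.28 = 0.194000
P(burglary | alarm, ¬earthquake) = 0.165200/0.194000 ≈ 0.852

Pr(burglary | alarm, ¬earthquake) ≈ 0.852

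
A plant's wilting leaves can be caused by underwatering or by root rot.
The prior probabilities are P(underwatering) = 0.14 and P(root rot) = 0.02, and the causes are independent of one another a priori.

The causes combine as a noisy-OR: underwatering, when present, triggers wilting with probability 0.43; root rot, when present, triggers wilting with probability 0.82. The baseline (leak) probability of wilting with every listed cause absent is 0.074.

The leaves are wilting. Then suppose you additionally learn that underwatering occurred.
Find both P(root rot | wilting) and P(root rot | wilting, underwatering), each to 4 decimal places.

Under noisy-OR, P(wilting | causes) = 1 − (1−0.074)·∏(1−qᵢ) over the active causes.
P(wilting) = 0.074*0.86*0.98 + 0.83332*0.86*0.02 + 0.47218*0.14*0.98 + 0.904992*0.14*0.02 = 0.062367 + 0.014333 + 0.064783 + 0.002534 = 0.144017
Of this, 0.016867 comes from 0.014333 + 0.002534 (the root rot=true cases).
Hence the posterior is 0.016867/0.144017 ≈ 0.1171.

Now condition on the additional information:
By total probability over both values of root rot:
  P(wilting | underwatering) = 0.47218×0.98 + 0.904992×0.02
        = 0.462736 + 0.018100 = 0.480836
Keeping only the root rot-present terms gives 0.018100, so
  P(root rot | wilting, underwatering) = 0.018100 / 0.480836 ≈ 0.0376
This is intercausal reasoning (explaining away): once underwatering accounts for the wilting, root rot becomes less likely.

P(root rot | wilting) ≈ 0.1171; P(root rot | wilting, underwatering) ≈ 0.0376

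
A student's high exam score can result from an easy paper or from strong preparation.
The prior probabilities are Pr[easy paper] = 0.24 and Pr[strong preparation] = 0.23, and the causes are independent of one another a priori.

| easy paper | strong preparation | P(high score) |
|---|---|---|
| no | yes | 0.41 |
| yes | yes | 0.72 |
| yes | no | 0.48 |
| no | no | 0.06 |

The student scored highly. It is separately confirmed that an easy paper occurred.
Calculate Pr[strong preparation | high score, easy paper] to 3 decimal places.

Pr[strong preparation | high score, easy paper] ≈ 0.309

For the numerator, keep only strong preparation=true terms: 0.72·0.23 = 0.165600
Denominator P(high score | easy paper): 0.48·0.77 + 0.72·0.23 = 0.535200
Posterior = 0.165600 / 0.535200 ≈ 0.309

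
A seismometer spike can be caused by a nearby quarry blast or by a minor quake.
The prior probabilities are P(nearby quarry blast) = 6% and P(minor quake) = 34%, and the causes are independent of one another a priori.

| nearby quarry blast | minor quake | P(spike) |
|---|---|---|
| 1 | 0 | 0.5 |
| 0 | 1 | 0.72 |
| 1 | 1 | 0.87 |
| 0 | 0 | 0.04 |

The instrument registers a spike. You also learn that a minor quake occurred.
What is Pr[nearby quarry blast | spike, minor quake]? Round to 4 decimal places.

Pr[nearby quarry blast | spike, minor quake] ≈ 0.0716

Weight on nearby quarry blast=true, given the evidence: 0.87·0.06 = 0.052200
Normalizer over all consistent configurations: 0.72·0.94 + 0.87·0.06 = 0.729000
Posterior = 0.052200 / 0.729000 ≈ 0.0716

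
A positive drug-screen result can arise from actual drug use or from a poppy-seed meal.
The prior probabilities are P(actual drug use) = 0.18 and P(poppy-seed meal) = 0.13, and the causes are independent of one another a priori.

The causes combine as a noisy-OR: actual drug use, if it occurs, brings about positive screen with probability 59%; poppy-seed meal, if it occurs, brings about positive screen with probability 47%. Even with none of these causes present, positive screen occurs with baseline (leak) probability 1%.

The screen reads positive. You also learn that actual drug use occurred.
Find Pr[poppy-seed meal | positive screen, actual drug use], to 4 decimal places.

Under noisy-OR, P(positive screen | causes) = 1 − (1−0.01)·∏(1−qᵢ) over the active causes.
Numerator (weight on configurations with poppy-seed meal): 0.784873·0.13 = 0.102033
Denominator P(positive screen | actual drug use): 0.5941·0.87 + 0.784873·0.13 = 0.618900
Posterior = 0.102033 / 0.618900 ≈ 0.1649

Pr[poppy-seed meal | positive screen, actual drug use] ≈ 0.1649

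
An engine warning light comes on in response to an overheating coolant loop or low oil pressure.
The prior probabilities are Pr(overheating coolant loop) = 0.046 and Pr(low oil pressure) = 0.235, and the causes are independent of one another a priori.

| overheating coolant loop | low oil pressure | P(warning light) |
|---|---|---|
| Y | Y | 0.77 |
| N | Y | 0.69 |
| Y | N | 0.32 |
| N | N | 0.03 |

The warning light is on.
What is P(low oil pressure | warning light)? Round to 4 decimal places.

P(low oil pressure | warning light) ≈ 0.8310

Enumerate the 4 (overheating coolant loop, low oil pressure) configurations and weight by the priors:
  P(warning light) = 0.03·0.954·0.765 + 0.69·0.954·0.235 + 0.32·0.046·0.765 + 0.77·0.046·0.235
        = 0.021894 + 0.154691 + 0.011261 + 0.008324 = 0.196170
Configurations with low oil pressure contribute 0.163015, so
  P(low oil pressure | warning light) = 0.163015 / 0.196170 ≈ 0.8310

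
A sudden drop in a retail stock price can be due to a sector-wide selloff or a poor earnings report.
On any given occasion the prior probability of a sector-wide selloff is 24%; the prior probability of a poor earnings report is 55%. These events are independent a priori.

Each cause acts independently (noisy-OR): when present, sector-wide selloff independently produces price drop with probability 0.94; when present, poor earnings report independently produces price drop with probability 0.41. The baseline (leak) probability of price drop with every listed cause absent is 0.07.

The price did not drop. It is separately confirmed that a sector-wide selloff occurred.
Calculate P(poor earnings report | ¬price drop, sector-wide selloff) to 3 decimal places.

Under noisy-OR, P(price drop | causes) = 1 − (1−0.07)·∏(1−qᵢ) over the active causes.
Sum P(¬price drop|·) weighted by the priors over both values of poor earnings report:
  P(¬price drop | sector-wide selloff) = 0.0558·0.45 + 0.032922·0.55
        = 0.025110 + 0.018107 = 0.043217
Configurations with poor earnings report contribute 0.018107, so
  P(poor earnings report | ¬price drop, sector-wide selloff) = 0.018107 / 0.043217 ≈ 0.419

P(poor earnings report | ¬price drop, sector-wide selloff) ≈ 0.419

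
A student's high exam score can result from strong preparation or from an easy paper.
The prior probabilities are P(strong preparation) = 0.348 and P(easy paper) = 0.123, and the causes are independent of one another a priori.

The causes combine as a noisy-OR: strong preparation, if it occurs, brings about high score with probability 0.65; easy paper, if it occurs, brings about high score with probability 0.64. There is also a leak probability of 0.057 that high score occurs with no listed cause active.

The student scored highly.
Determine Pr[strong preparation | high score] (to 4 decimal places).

Under noisy-OR, P(high score | causes) = 1 − (1−0.057)·∏(1−qᵢ) over the active causes.
Numerator (weight on configurations with strong preparation): 0.204466 + 0.037718 = 0.242184
The normalizing constant is 0.057·0.652·0.877 + 0.66052·0.652·0.123 + 0.66995·0.348·0.877 + 0.881182·0.348·0.123 = 0.327748
P(strong preparation | high score) = 0.242184/0.327748 ≈ 0.7389

Pr[strong preparation | high score] ≈ 0.7389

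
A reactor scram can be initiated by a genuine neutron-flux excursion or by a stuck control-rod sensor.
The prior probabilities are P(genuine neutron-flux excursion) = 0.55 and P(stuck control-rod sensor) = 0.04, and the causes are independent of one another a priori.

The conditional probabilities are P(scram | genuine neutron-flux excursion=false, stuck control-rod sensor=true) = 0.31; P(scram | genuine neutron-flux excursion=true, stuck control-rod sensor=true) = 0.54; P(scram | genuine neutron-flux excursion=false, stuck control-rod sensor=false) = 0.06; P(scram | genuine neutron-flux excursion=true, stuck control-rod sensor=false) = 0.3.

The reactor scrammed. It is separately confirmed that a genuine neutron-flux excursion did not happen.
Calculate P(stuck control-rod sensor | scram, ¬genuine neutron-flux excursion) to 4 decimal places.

P(stuck control-rod sensor | scram, ¬genuine neutron-flux excursion) ≈ 0.1771

Sum P(scram|·) weighted by the priors over both values of stuck control-rod sensor:
  P(scram | ¬genuine neutron-flux excursion) = 0.06×0.96 + 0.31×0.04
        = 0.057600 + 0.012400 = 0.070000
Keeping only the stuck control-rod sensor-present terms gives 0.012400, so
  P(stuck control-rod sensor | scram, ¬genuine neutron-flux excursion) = 0.012400 / 0.070000 ≈ 0.1771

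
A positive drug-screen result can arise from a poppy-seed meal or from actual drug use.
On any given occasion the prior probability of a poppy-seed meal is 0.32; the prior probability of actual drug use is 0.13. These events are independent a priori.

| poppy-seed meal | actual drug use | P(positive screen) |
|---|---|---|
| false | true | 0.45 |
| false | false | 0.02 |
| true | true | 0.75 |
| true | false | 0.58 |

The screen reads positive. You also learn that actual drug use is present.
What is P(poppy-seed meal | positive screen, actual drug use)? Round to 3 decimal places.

Weight on poppy-seed meal=true, given the evidence: 0.75*0.32 = 0.240000
The normalizing constant is 0.45*0.68 + 0.75*0.32 = 0.546000
Posterior = 0.240000 / 0.546000 ≈ 0.440

P(poppy-seed meal | positive screen, actual drug use) ≈ 0.440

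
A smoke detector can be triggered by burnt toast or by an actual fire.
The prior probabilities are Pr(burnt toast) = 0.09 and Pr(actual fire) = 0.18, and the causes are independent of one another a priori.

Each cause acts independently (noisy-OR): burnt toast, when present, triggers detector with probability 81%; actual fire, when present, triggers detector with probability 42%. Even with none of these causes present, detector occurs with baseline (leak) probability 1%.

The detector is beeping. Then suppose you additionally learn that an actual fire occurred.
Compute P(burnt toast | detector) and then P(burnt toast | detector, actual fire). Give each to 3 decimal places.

P(burnt toast | detector) ≈ 0.491; P(burnt toast | detector, actual fire) ≈ 0.171

Under noisy-OR, P(detector | causes) = 1 − (1−0.01)·∏(1−qᵢ) over the active causes.
P(detector) = 0.01×0.91×0.82 + 0.4258×0.91×0.18 + 0.8119×0.09×0.82 + 0.890902×0.09×0.18 = 0.007462 + 0.069746 + 0.059918 + 0.014433 = 0.151559
The burnt toast-present share is 0.059918 + 0.014433 = 0.074351.
Hence the posterior is 0.074351/0.151559 ≈ 0.491.

With the extra evidence:
Weight on burnt toast=true, given the evidence: 0.890902*0.09 = 0.080181
The normalizing constant is 0.4258*0.91 + 0.890902*0.09 = 0.467659
P(burnt toast | detector, actual fire) = 0.080181/0.467659 ≈ 0.171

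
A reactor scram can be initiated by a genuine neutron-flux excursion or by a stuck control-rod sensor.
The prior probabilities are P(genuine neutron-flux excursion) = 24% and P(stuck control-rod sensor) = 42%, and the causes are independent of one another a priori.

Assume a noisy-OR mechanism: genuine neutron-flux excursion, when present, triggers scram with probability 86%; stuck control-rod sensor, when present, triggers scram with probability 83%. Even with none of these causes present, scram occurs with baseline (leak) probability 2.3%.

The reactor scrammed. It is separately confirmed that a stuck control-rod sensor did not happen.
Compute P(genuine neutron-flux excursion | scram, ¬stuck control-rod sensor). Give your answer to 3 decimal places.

Under noisy-OR, P(scram | causes) = 1 − (1−0.023)·∏(1−qᵢ) over the active causes.
P(scram | ¬stuck control-rod sensor) = 0.023·0.76 + 0.86322·0.24 = 0.017480 + 0.207173 = 0.224653
The genuine neutron-flux excursion-present share is 0.86322·0.24 = 0.207173.
P(genuine neutron-flux excursion | scram, ¬stuck control-rod sensor) = 0.207173 / 0.224653 ≈ 0.922

P(genuine neutron-flux excursion | scram, ¬stuck control-rod sensor) ≈ 0.922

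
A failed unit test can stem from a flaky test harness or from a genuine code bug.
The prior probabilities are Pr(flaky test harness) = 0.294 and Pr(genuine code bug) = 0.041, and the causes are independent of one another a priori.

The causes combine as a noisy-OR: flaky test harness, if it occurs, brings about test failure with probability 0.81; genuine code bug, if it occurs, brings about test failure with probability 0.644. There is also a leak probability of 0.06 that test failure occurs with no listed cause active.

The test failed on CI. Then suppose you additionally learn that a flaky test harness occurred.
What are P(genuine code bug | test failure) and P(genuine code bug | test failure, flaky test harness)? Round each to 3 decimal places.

P(genuine code bug | test failure) ≈ 0.101; P(genuine code bug | test failure, flaky test harness) ≈ 0.046

Under noisy-OR, P(test failure | causes) = 1 − (1−0.06)·∏(1−qᵢ) over the active causes.
Numerator (weight on configurations with genuine code bug): 0.019260 + 0.011288 = 0.030548
Denominator P(test failure): 0.06·0.706·0.959 + 0.66536·0.706·0.041 + 0.8214·0.294·0.959 + 0.936418·0.294·0.041 = 0.302761
P(genuine code bug | test failure) = 0.030548/0.302761 ≈ 0.101

Now also conditioning on flaky test harness=true:
By total probability over both values of genuine code bug:
  P(test failure | flaky test harness) = 0.8214×0.959 + 0.936418×0.041
        = 0.787723 + 0.038393 = 0.826116
Configurations with genuine code bug contribute 0.038393, so
  P(genuine code bug | test failure, flaky test harness) = 0.038393 / 0.826116 ≈ 0.046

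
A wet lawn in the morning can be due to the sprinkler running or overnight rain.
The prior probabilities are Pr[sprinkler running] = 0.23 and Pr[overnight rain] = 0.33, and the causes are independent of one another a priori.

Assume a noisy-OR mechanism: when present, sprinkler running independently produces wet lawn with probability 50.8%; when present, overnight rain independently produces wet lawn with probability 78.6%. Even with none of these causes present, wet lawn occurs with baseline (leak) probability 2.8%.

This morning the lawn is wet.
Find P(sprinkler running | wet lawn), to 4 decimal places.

Under noisy-OR, P(wet lawn | causes) = 1 − (1−0.028)·∏(1−qᵢ) over the active causes.
Sum P(wet lawn|·) weighted by the priors over the 4 (sprinkler running, overnight rain) configurations:
  P(wet lawn) = 0.028·0.77·0.67 + 0.791992·0.77·0.33 + 0.521776·0.23·0.67 + 0.89766·0.23·0.33
        = 0.014445 + 0.201245 + 0.080406 + 0.068132 = 0.364228
Keeping only the sprinkler running-present terms gives 0.148538, so
  P(sprinkler running | wet lawn) = 0.148538 / 0.364228 ≈ 0.4078

P(sprinkler running | wet lawn) ≈ 0.4078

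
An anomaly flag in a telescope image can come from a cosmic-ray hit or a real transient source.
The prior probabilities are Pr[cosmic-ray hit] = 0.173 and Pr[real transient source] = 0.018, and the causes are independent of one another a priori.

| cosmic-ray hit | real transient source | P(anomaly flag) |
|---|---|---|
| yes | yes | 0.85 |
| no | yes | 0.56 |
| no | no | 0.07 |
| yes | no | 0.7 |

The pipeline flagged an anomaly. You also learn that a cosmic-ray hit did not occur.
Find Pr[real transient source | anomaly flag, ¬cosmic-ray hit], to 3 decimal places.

Numerator (weight on configurations with real transient source): 0.56*0.018 = 0.010080
Denominator P(anomaly flag | ¬cosmic-ray hit): 0.07*0.982 + 0.56*0.018 = 0.078820
P(real transient source | anomaly flag, ¬cosmic-ray hit) = 0.010080/0.078820 ≈ 0.128

Pr[real transient source | anomaly flag, ¬cosmic-ray hit] ≈ 0.128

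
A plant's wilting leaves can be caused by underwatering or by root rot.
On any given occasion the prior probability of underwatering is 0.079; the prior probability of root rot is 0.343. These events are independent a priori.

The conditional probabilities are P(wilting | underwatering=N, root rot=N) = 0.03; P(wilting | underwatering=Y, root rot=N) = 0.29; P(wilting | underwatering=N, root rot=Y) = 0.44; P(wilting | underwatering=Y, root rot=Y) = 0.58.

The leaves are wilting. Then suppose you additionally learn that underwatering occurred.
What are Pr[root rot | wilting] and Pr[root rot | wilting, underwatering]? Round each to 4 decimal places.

P(wilting) = 0.03*0.921*0.657 + 0.44*0.921*0.343 + 0.29*0.079*0.657 + 0.58*0.079*0.343 = 0.018153 + 0.138997 + 0.015052 + 0.015716 = 0.187918
Of this, 0.154713 comes from 0.138997 + 0.015716 (the root rot=true cases).
P(root rot | wilting) = 0.154713 / 0.187918 ≈ 0.8233

Now also conditioning on underwatering=true:
P(wilting | underwatering) = 0.29×0.657 + 0.58×0.343 = 0.190530 + 0.198940 = 0.389470
The root rot-present share is 0.58×0.343 = 0.198940.
Hence the posterior is 0.198940/0.389470 ≈ 0.5108.
— underwatering explains away the evidence for root rot.

Pr[root rot | wilting] ≈ 0.8233; Pr[root rot | wilting, underwatering] ≈ 0.5108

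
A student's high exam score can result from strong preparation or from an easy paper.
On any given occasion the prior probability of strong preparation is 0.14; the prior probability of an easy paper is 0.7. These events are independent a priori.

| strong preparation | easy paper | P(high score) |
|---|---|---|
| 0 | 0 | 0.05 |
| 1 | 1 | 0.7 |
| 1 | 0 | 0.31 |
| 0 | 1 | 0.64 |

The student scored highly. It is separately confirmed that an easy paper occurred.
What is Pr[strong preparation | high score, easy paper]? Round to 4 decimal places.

P(high score | easy paper) = 0.64*0.86 + 0.7*0.14 = 0.550400 + 0.098000 = 0.648400
Restricting to configurations with strong preparation present: 0.7*0.14 = 0.098000.
Hence the posterior is 0.098000/0.648400 ≈ 0.1511.

Pr[strong preparation | high score, easy paper] ≈ 0.1511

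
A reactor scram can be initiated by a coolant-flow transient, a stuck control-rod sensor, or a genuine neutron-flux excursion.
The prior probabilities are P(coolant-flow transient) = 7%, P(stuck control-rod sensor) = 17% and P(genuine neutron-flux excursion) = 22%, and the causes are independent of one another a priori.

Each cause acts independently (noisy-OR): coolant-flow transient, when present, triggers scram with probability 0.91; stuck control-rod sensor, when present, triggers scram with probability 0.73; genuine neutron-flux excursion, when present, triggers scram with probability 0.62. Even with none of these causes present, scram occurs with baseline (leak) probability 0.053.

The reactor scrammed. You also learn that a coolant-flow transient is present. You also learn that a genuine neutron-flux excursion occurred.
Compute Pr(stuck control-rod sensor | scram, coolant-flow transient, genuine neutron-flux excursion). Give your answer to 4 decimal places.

Under noisy-OR, P(scram | causes) = 1 − (1−0.053)·∏(1−qᵢ) over the active causes.
By total probability over both values of stuck control-rod sensor:
  P(scram | coolant-flow transient, genuine neutron-flux excursion) = 0.967613×0.83 + 0.991255×0.17
        = 0.803119 + 0.168513 = 0.971632
Keeping only the stuck control-rod sensor-present terms gives 0.168513, so
  P(stuck control-rod sensor | scram, coolant-flow transient, genuine neutron-flux excursion) = 0.168513 / 0.971632 ≈ 0.1734

Pr(stuck control-rod sensor | scram, coolant-flow transient, genuine neutron-flux excursion) ≈ 0.1734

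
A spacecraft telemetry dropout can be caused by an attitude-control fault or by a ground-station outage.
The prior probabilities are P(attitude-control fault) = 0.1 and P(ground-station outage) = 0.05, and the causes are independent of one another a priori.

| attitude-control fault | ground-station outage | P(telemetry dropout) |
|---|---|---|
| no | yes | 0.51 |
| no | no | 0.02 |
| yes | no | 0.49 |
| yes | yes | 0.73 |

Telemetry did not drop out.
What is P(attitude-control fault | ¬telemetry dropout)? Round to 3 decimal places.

P(¬telemetry dropout) = 0.98*0.9*0.95 + 0.49*0.9*0.05 + 0.51*0.1*0.95 + 0.27*0.1*0.05 = 0.837900 + 0.022050 + 0.048450 + 0.001350 = 0.909750
Of this, 0.049800 comes from 0.048450 + 0.001350 (the attitude-control fault=true cases).
So P(attitude-control fault | ¬telemetry dropout) = 0.049800/0.909750 ≈ 0.055.

P(attitude-control fault | ¬telemetry dropout) ≈ 0.055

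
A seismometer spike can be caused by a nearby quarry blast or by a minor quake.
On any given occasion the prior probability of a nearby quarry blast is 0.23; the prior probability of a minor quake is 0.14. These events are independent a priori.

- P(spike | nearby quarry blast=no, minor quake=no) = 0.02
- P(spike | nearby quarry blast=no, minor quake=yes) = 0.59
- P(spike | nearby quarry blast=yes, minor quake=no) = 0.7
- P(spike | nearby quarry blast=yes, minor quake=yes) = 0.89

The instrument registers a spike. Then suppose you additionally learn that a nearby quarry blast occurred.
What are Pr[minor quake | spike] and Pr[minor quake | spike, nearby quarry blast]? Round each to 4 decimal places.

Pr[minor quake | spike] ≈ 0.3782; Pr[minor quake | spike, nearby quarry blast] ≈ 0.1715

P(spike) = 0.02*0.77*0.86 + 0.59*0.77*0.14 + 0.7*0.23*0.86 + 0.89*0.23*0.14 = 0.013244 + 0.063602 + 0.138460 + 0.028658 = 0.243964
Restricting to configurations with minor quake present: 0.063602 + 0.028658 = 0.092260.
So P(minor quake | spike) = 0.092260/0.243964 ≈ 0.3782.

Now also conditioning on nearby quarry blast=true:
For the numerator, keep only minor quake=true terms: 0.89·0.14 = 0.124600
Normalizer over all consistent configurations: 0.7·0.86 + 0.89·0.14 = 0.726600
P(minor quake | spike, nearby quarry blast) = 0.124600/0.726600 ≈ 0.1715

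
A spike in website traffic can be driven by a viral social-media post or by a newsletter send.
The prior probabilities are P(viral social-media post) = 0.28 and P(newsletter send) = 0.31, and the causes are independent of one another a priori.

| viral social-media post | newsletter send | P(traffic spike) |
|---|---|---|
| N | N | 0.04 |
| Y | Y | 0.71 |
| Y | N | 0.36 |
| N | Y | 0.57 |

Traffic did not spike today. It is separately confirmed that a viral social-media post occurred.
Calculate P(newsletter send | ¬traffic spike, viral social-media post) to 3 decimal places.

P(newsletter send | ¬traffic spike, viral social-media post) ≈ 0.169

Weight on newsletter send=true, given the evidence: 0.29*0.31 = 0.089900
Normalizer over all consistent configurations: 0.64*0.69 + 0.29*0.31 = 0.531500
P(newsletter send | ¬traffic spike, viral social-media post) = 0.089900/0.531500 ≈ 0.169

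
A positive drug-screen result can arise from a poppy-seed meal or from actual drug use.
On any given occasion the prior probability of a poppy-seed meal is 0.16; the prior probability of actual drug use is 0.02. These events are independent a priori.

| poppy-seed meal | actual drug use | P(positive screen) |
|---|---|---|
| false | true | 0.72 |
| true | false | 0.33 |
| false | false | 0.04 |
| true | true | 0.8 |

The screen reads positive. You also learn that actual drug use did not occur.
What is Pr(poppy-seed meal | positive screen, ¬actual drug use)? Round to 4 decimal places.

Pr(poppy-seed meal | positive screen, ¬actual drug use) ≈ 0.6111

Sum P(positive screen|·) weighted by the priors over both values of poppy-seed meal:
  P(positive screen | ¬actual drug use) = 0.04×0.84 + 0.33×0.16
        = 0.033600 + 0.052800 = 0.086400
Configurations with poppy-seed meal contribute 0.052800, so
  P(poppy-seed meal | positive screen, ¬actual drug use) = 0.052800 / 0.086400 ≈ 0.6111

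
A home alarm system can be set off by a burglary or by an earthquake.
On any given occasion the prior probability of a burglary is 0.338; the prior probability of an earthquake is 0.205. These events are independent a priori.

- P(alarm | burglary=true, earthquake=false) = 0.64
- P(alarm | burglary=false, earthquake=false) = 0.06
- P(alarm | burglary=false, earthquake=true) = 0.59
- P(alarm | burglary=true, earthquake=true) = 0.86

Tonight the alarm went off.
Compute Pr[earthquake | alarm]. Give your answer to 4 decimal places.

Pr[earthquake | alarm] ≈ 0.4069

P(alarm) = 0.06×0.662×0.795 + 0.59×0.662×0.205 + 0.64×0.338×0.795 + 0.86×0.338×0.205 = 0.031577 + 0.080069 + 0.171974 + 0.059589 = 0.343209
Of this, 0.139658 comes from 0.080069 + 0.059589 (the earthquake=true cases).
Hence the posterior is 0.139658/0.343209 ≈ 0.4069.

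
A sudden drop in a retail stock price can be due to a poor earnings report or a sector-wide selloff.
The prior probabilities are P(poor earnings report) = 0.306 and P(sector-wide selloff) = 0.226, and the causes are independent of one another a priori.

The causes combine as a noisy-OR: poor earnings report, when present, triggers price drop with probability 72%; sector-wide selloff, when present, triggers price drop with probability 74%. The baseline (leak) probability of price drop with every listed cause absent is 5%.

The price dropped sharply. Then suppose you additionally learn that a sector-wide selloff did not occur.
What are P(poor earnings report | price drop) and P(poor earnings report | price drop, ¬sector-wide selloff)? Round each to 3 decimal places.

P(poor earnings report | price drop) ≈ 0.622; P(poor earnings report | price drop, ¬sector-wide selloff) ≈ 0.866

Under noisy-OR, P(price drop | causes) = 1 − (1−0.05)·∏(1−qᵢ) over the active causes.
Weight on poor earnings report=true, given the evidence: 0.173843 + 0.064373 = 0.238216
Denominator P(price drop): 0.05*0.694*0.774 + 0.753*0.694*0.226 + 0.734*0.306*0.774 + 0.93084*0.306*0.226 = 0.383178
P(poor earnings report | price drop) = 0.238216/0.383178 ≈ 0.622

Now condition on the additional information:
Enumerate both values of poor earnings report and weight by the priors:
  P(price drop | ¬sector-wide selloff) = 0.05·0.694 + 0.734·0.306
        = 0.034700 + 0.224604 = 0.259304
The terms with poor earnings report present sum to 0.224604, so
  P(poor earnings report | price drop, ¬sector-wide selloff) = 0.224604 / 0.259304 ≈ 0.866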